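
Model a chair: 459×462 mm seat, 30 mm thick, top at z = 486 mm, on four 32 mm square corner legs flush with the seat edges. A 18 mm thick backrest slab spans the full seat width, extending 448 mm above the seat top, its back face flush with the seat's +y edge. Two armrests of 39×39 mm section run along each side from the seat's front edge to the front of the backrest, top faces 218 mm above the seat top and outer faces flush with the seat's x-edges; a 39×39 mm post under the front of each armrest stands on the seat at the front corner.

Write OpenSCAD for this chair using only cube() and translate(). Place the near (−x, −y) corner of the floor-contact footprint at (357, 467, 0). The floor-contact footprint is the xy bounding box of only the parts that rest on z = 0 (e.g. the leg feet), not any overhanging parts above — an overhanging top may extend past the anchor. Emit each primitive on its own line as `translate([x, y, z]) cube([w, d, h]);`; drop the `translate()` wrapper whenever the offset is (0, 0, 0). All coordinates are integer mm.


translate([357, 467, 456]) cube([459, 462, 30]);
translate([357, 467, 0]) cube([32, 32, 456]);
translate([784, 467, 0]) cube([32, 32, 456]);
translate([357, 897, 0]) cube([32, 32, 456]);
translate([784, 897, 0]) cube([32, 32, 456]);
translate([357, 911, 486]) cube([459, 18, 448]);
translate([357, 467, 665]) cube([39, 444, 39]);
translate([777, 467, 665]) cube([39, 444, 39]);
translate([357, 467, 486]) cube([39, 39, 179]);
translate([777, 467, 486]) cube([39, 39, 179]);


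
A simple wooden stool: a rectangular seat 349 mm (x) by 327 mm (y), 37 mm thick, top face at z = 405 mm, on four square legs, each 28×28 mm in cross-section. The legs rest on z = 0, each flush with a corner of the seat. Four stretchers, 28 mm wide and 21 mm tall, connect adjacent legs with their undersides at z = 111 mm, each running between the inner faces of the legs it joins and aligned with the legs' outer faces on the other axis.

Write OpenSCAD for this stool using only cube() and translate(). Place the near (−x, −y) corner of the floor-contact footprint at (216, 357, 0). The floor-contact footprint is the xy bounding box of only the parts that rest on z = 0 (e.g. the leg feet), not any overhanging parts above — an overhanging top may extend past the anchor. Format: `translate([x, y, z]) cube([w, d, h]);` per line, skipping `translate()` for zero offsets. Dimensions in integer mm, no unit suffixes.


translate([216, 357, 368]) cube([349, 327, 37]);
translate([216, 357, 0]) cube([28, 28, 368]);
translate([537, 357, 0]) cube([28, 28, 368]);
translate([216, 656, 0]) cube([28, 28, 368]);
translate([537, 656, 0]) cube([28, 28, 368]);
translate([244, 357, 111]) cube([293, 28, 21]);
translate([244, 656, 111]) cube([293, 28, 21]);
translate([216, 385, 111]) cube([28, 271, 21]);
translate([537, 385, 111]) cube([28, 271, 21]);


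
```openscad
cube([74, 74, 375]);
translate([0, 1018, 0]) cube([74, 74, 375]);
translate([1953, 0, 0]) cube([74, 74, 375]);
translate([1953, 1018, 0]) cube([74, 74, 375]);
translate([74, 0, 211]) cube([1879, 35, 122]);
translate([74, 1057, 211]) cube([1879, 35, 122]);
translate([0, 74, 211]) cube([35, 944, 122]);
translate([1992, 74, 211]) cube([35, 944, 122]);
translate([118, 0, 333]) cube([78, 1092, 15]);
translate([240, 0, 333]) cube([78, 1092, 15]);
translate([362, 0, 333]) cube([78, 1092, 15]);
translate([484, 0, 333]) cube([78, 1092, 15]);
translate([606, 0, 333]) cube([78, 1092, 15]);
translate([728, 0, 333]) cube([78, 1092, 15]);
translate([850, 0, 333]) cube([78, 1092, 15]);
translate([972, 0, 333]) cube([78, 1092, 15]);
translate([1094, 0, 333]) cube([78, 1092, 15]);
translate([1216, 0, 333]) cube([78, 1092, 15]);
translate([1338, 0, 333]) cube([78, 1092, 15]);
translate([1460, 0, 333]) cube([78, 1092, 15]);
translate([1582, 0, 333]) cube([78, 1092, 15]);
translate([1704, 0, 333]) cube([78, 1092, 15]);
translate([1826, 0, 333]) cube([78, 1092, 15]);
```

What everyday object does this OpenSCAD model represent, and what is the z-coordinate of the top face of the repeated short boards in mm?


A bed frame. The slat-top height is 348 mm.

Four posts, four rails, and a row of slats — a bed frame. Slats sit on the rails at z = 211 + 122 = 333; with slat thickness 15, the top is 348 mm.


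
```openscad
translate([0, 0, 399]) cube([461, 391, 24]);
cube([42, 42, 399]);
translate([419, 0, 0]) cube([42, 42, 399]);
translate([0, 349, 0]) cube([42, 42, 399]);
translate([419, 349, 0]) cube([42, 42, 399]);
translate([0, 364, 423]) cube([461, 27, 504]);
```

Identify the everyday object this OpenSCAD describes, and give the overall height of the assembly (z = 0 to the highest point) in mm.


A chair. The overall height is 927 mm.

A slab on four corner posts with a tall panel at the back — a chair. The seat slab sits at z = 399 with thickness 24, and the 504 mm backrest starts at the seat top, so the overall height is 399 + 24 + 504 = 927 mm.


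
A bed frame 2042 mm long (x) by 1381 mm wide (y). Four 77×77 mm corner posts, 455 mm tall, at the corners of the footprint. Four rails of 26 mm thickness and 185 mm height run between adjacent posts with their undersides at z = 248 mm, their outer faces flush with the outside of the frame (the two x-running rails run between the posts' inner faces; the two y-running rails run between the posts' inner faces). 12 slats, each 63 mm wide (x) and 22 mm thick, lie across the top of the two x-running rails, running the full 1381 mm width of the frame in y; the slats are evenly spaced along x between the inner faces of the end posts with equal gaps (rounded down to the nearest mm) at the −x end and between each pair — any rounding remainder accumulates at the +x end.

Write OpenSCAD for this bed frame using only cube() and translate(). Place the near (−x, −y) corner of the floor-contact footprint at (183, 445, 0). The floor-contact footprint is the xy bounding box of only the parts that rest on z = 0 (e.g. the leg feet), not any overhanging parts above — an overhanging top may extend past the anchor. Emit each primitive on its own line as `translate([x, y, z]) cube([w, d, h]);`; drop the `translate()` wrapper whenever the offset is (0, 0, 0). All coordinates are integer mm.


translate([183, 445, 0]) cube([77, 77, 455]);
translate([183, 1749, 0]) cube([77, 77, 455]);
translate([2148, 445, 0]) cube([77, 77, 455]);
translate([2148, 1749, 0]) cube([77, 77, 455]);
translate([260, 445, 248]) cube([1888, 26, 185]);
translate([260, 1800, 248]) cube([1888, 26, 185]);
translate([183, 522, 248]) cube([26, 1227, 185]);
translate([2199, 522, 248]) cube([26, 1227, 185]);
translate([347, 445, 433]) cube([63, 1381, 22]);
translate([497, 445, 433]) cube([63, 1381, 22]);
translate([647, 445, 433]) cube([63, 1381, 22]);
translate([797, 445, 433]) cube([63, 1381, 22]);
translate([947, 445, 433]) cube([63, 1381, 22]);
translate([1097, 445, 433]) cube([63, 1381, 22]);
translate([1247, 445, 433]) cube([63, 1381, 22]);
translate([1397, 445, 433]) cube([63, 1381, 22]);
translate([1547, 445, 433]) cube([63, 1381, 22]);
translate([1697, 445, 433]) cube([63, 1381, 22]);
translate([1847, 445, 433]) cube([63, 1381, 22]);
translate([1997, 445, 433]) cube([63, 1381, 22]);


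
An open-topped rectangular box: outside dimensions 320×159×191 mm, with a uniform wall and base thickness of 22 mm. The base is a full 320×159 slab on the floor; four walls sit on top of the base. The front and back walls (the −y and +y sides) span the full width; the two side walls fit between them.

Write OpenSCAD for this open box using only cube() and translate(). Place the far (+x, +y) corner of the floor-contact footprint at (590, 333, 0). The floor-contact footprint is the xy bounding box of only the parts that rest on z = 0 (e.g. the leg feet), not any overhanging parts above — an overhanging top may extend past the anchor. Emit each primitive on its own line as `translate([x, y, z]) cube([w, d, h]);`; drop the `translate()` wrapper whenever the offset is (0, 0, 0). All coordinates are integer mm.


translate([270, 174, 0]) cube([320, 159, 22]);
translate([270, 174, 22]) cube([320, 22, 169]);
translate([270, 311, 22]) cube([320, 22, 169]);
translate([270, 196, 22]) cube([22, 115, 169]);
translate([568, 196, 22]) cube([22, 115, 169]);


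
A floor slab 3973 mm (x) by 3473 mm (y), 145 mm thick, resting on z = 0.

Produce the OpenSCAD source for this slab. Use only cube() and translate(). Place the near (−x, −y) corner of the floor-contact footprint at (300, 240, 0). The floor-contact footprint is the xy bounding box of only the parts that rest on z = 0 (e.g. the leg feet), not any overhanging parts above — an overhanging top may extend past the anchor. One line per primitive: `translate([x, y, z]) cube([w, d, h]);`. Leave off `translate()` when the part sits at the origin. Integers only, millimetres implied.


translate([300, 240, 0]) cube([3973, 3473, 145]);


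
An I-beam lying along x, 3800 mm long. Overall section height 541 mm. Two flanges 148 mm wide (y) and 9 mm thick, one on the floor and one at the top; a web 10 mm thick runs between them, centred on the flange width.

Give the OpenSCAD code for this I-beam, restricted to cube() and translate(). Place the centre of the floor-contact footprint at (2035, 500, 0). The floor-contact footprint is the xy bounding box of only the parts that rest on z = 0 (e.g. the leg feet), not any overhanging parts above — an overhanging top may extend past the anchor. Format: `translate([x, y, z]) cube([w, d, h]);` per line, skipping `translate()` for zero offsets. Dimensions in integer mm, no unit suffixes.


translate([135, 426, 0]) cube([3800, 148, 9]);
translate([135, 495, 9]) cube([3800, 10, 523]);
translate([135, 426, 532]) cube([3800, 148, 9]);


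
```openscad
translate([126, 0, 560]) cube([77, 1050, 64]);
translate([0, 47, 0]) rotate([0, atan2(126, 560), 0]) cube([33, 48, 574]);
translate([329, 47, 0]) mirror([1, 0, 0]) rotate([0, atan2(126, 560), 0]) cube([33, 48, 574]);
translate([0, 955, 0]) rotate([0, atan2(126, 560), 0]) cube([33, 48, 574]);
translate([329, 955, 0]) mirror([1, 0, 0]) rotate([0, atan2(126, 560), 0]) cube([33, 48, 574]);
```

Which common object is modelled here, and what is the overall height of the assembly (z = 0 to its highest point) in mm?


A sawhorse. The overall height is 624 mm.

A beam across two mirrored pairs of raked legs — a sawhorse. The beam's underside is at z = 560 (matching the legs' vertical rise in atan2(126, 560)) and the beam is 64 mm tall, so its top is at 560 + 64 = 624 mm. The raked legs top out at the beam's underside, so that is the highest point.


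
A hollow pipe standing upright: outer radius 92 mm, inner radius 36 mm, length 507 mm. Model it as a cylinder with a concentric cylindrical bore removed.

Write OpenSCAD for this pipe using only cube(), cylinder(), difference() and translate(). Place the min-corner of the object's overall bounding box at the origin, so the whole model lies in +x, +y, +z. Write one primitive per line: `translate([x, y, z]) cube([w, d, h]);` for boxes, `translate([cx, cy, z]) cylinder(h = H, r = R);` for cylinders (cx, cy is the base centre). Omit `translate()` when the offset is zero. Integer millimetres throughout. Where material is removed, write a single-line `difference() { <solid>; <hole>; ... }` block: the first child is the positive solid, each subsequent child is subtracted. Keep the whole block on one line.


difference() { translate([92, 92, 0]) cylinder(h = 507, r = 92); translate([92, 92, 0]) cylinder(h = 507, r = 36); }


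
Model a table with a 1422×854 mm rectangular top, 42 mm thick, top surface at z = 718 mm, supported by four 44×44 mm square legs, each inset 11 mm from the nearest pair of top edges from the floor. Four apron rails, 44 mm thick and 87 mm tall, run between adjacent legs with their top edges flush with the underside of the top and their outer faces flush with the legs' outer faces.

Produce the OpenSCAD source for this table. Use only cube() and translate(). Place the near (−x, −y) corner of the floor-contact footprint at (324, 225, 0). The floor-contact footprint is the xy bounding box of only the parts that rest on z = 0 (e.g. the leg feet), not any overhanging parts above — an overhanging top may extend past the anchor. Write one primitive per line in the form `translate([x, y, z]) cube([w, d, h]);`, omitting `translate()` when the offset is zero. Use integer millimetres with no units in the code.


// leg_h = 718 - 42 = 676
// apron z = 676 - 87 = 589
translate([313, 214, 676]) cube([1422, 854, 42]);
translate([324, 225, 0]) cube([44, 44, 676]);
translate([1680, 225, 0]) cube([44, 44, 676]);
translate([324, 1013, 0]) cube([44, 44, 676]);
translate([1680, 1013, 0]) cube([44, 44, 676]);
translate([368, 225, 589]) cube([1312, 44, 87]);
translate([368, 1013, 589]) cube([1312, 44, 87]);
translate([324, 269, 589]) cube([44, 744, 87]);
translate([1680, 269, 589]) cube([44, 744, 87]);


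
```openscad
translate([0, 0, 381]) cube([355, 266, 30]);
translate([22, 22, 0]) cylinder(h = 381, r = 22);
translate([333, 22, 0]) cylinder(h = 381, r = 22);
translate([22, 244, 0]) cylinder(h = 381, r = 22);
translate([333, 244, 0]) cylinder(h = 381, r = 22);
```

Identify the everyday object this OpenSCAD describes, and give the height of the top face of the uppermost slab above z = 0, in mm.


A stool. The seat height is 411 mm.

A 355×266×30 slab at z = 381 on four corner cylinders — a stool. The seat top is 381 + 30 = 411 mm.


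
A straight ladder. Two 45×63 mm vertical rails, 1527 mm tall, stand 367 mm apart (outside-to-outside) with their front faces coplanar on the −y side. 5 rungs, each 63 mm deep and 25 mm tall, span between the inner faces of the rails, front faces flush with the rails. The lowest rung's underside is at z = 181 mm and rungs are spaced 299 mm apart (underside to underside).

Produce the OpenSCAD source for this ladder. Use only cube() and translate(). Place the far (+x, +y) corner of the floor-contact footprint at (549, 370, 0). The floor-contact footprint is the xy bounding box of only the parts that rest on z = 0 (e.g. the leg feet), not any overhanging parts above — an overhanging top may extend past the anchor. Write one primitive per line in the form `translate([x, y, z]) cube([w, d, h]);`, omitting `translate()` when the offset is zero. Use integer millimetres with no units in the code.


translate([182, 307, 0]) cube([45, 63, 1527]);
translate([504, 307, 0]) cube([45, 63, 1527]);
translate([227, 307, 181]) cube([277, 63, 25]);
translate([227, 307, 480]) cube([277, 63, 25]);
translate([227, 307, 779]) cube([277, 63, 25]);
translate([227, 307, 1078]) cube([277, 63, 25]);
translate([227, 307, 1377]) cube([277, 63, 25]);


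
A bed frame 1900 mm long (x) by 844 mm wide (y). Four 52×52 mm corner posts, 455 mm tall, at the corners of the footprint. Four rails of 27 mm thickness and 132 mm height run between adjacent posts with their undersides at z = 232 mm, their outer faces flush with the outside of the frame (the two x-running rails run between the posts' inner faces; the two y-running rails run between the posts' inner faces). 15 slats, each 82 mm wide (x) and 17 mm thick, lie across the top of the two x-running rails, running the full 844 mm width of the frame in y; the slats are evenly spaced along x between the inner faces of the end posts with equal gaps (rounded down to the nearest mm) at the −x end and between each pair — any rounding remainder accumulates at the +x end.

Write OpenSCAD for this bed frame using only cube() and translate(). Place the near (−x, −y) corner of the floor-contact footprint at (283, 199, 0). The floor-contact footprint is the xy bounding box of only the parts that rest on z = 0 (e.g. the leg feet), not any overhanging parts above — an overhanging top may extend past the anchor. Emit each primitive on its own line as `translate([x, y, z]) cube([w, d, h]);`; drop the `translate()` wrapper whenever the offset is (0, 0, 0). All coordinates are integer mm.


translate([283, 199, 0]) cube([52, 52, 455]);
translate([283, 991, 0]) cube([52, 52, 455]);
translate([2131, 199, 0]) cube([52, 52, 455]);
translate([2131, 991, 0]) cube([52, 52, 455]);
translate([335, 199, 232]) cube([1796, 27, 132]);
translate([335, 1016, 232]) cube([1796, 27, 132]);
translate([283, 251, 232]) cube([27, 740, 132]);
translate([2156, 251, 232]) cube([27, 740, 132]);
translate([370, 199, 364]) cube([82, 844, 17]);
translate([487, 199, 364]) cube([82, 844, 17]);
translate([604, 199, 364]) cube([82, 844, 17]);
translate([721, 199, 364]) cube([82, 844, 17]);
translate([838, 199, 364]) cube([82, 844, 17]);
translate([955, 199, 364]) cube([82, 844, 17]);
translate([1072, 199, 364]) cube([82, 844, 17]);
translate([1189, 199, 364]) cube([82, 844, 17]);
translate([1306, 199, 364]) cube([82, 844, 17]);
translate([1423, 199, 364]) cube([82, 844, 17]);
translate([1540, 199, 364]) cube([82, 844, 17]);
translate([1657, 199, 364]) cube([82, 844, 17]);
translate([1774, 199, 364]) cube([82, 844, 17]);
translate([1891, 199, 364]) cube([82, 844, 17]);
translate([2008, 199, 364]) cube([82, 844, 17]);


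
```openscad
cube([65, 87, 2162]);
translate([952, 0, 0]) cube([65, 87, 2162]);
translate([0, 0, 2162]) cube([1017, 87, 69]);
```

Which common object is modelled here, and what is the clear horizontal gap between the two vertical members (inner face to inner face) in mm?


A door frame. The clear opening width is 887 mm.

Two 2162 mm tall posts with a header on top — a door frame. The left jamb is 65 mm wide at x = 0; the right jamb starts at x = 952. The clear opening is 952 − 65 = 887 mm.


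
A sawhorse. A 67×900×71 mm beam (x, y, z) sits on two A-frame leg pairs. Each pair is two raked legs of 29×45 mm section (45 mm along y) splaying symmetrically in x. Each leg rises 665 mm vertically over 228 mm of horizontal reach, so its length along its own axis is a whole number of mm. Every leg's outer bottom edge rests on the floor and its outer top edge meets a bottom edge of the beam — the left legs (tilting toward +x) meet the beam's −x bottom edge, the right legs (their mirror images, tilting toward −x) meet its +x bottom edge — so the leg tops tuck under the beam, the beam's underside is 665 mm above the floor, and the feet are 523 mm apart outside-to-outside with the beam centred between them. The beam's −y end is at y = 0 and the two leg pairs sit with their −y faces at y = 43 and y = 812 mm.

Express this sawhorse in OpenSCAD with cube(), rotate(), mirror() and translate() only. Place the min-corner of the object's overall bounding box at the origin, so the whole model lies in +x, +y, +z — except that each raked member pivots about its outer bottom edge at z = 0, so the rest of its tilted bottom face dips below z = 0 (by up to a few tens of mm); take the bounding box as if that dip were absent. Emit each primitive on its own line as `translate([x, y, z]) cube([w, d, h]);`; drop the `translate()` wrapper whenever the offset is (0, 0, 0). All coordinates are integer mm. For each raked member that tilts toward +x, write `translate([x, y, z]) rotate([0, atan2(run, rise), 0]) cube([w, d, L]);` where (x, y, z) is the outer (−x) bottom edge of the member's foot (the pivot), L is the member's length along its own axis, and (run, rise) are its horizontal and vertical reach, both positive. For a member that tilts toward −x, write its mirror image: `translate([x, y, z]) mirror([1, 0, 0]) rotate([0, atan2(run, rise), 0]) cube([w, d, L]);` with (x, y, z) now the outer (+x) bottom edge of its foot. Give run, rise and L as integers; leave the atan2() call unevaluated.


// leg length = √(228² + 665²) = 703
// right-leg outer foot x = 2·228 + 67 = 523
// beam min-corner = (228, 0, 665)
translate([228, 0, 665]) cube([67, 900, 71]);
translate([0, 43, 0]) rotate([0, atan2(228, 665), 0]) cube([29, 45, 703]);
translate([523, 43, 0]) mirror([1, 0, 0]) rotate([0, atan2(228, 665), 0]) cube([29, 45, 703]);
translate([0, 812, 0]) rotate([0, atan2(228, 665), 0]) cube([29, 45, 703]);
translate([523, 812, 0]) mirror([1, 0, 0]) rotate([0, atan2(228, 665), 0]) cube([29, 45, 703]);


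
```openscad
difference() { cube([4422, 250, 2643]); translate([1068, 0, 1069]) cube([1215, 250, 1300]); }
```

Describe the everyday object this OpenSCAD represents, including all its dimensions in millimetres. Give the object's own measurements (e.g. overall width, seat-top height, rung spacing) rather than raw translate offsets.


A wall 4422 mm long (x), 250 mm thick (y), 2643 mm tall, with a rectangular window opening cut through it. The opening is 1215 mm wide and 1300 mm tall; its sill is at z = 1069 mm and its near (−x) edge is 1068 mm from the wall's −x end. The opening passes through the full wall thickness.


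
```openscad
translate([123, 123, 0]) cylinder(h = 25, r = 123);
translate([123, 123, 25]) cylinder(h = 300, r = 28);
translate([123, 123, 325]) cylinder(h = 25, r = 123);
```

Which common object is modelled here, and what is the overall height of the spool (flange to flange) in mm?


A spool. The overall height is 350 mm.

Three coaxial cylinders, large–small–large — a spool. Two 25 mm flanges and a 300 mm core give 25 + 300 + 25 = 350 mm.


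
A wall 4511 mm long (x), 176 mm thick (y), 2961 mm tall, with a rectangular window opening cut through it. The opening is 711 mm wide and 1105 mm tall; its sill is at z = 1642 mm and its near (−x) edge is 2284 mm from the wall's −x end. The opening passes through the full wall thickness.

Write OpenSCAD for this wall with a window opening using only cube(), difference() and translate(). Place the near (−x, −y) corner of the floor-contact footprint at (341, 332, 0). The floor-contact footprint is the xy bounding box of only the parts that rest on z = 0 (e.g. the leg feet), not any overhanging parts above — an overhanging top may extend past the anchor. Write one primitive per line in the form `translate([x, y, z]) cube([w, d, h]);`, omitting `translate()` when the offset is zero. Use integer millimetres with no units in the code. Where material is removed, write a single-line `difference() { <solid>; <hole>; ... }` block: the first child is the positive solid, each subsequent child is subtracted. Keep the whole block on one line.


difference() { translate([341, 332, 0]) cube([4511, 176, 2961]); translate([2625, 332, 1642]) cube([711, 176, 1105]); }


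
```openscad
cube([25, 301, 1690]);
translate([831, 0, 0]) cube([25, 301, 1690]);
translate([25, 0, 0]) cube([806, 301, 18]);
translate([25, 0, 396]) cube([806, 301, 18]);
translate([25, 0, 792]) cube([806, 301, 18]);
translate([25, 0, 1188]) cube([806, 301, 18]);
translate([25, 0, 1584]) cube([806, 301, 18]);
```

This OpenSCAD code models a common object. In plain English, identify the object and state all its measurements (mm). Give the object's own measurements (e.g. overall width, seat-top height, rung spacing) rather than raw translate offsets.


An open bookshelf. Two side panels, each 25 mm thick, 301 mm deep and 1690 mm tall, stand 856 mm apart (outside-to-outside). Between them sit 5 shelves, each 18 mm thick and 301 mm deep, spanning the full gap between the sides. The bottom shelf rests on the floor (its underside at z = 0) and the clear gap between one shelf's top and the next shelf's underside is 378 mm.


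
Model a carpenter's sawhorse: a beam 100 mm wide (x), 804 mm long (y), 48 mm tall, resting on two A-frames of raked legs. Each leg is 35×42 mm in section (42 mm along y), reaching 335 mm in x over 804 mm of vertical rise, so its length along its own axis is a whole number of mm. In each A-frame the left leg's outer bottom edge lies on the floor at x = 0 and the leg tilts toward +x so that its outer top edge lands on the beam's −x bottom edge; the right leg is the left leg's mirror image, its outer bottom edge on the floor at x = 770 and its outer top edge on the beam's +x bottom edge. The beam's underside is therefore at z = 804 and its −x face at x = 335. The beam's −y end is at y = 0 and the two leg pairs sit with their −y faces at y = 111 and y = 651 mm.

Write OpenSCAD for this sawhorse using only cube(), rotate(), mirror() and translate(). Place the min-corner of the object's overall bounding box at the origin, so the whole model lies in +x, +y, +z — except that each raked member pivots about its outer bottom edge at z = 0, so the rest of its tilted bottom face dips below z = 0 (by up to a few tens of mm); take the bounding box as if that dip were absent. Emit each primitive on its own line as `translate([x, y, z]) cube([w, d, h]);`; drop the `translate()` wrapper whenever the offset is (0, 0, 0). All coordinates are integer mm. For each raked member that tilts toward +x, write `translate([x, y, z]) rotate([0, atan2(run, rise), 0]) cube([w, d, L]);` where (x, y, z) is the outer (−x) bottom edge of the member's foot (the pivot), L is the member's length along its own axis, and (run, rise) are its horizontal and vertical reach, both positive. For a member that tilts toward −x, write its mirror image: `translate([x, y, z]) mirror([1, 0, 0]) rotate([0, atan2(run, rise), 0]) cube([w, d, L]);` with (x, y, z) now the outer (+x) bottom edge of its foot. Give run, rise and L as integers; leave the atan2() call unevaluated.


translate([335, 0, 804]) cube([100, 804, 48]);
translate([0, 111, 0]) rotate([0, atan2(335, 804), 0]) cube([35, 42, 871]);
translate([770, 111, 0]) mirror([1, 0, 0]) rotate([0, atan2(335, 804), 0]) cube([35, 42, 871]);
translate([0, 651, 0]) rotate([0, atan2(335, 804), 0]) cube([35, 42, 871]);
translate([770, 651, 0]) mirror([1, 0, 0]) rotate([0, atan2(335, 804), 0]) cube([35, 42, 871]);


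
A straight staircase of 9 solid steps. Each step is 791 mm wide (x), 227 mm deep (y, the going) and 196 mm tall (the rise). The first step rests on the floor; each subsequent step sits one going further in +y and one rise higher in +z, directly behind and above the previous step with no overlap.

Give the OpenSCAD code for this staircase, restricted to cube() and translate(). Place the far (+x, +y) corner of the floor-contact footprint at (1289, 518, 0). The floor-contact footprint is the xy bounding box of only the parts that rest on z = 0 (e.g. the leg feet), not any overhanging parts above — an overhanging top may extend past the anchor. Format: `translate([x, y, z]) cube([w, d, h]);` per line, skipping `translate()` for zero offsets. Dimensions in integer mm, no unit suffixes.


translate([498, 291, 0]) cube([791, 227, 196]);
translate([498, 518, 196]) cube([791, 227, 196]);
translate([498, 745, 392]) cube([791, 227, 196]);
translate([498, 972, 588]) cube([791, 227, 196]);
translate([498, 1199, 784]) cube([791, 227, 196]);
translate([498, 1426, 980]) cube([791, 227, 196]);
translate([498, 1653, 1176]) cube([791, 227, 196]);
translate([498, 1880, 1372]) cube([791, 227, 196]);
translate([498, 2107, 1568]) cube([791, 227, 196]);


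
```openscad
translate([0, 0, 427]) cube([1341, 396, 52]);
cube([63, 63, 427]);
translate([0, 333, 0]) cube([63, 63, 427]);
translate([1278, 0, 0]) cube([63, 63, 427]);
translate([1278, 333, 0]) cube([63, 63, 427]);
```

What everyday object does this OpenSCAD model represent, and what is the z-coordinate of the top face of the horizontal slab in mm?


A bench. The seat-top height is 479 mm.

A long slab on four corner posts — a bench. The slab sits at z = 427 with thickness 52, so the top is 427 + 52 = 479 mm.


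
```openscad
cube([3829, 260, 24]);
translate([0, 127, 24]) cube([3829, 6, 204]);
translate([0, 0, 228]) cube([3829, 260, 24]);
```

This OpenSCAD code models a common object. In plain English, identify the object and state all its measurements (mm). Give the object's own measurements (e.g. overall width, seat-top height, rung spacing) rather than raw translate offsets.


An I-beam lying along x, 3829 mm long. Overall section height 252 mm. Two flanges 260 mm wide (y) and 24 mm thick, one on the floor and one at the top; a web 6 mm thick runs between them, centred on the flange width.


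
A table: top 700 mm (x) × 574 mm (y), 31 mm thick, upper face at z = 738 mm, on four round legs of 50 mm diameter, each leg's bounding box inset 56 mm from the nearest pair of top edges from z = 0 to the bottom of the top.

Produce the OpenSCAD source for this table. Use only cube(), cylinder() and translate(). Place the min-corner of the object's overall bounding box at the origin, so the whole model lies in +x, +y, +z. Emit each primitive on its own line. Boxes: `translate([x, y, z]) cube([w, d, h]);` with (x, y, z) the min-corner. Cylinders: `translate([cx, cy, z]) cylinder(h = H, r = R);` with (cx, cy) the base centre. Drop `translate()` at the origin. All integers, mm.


translate([0, 0, 707]) cube([700, 574, 31]);
translate([81, 81, 0]) cylinder(h = 707, r = 25);
translate([619, 81, 0]) cylinder(h = 707, r = 25);
translate([81, 493, 0]) cylinder(h = 707, r = 25);
translate([619, 493, 0]) cylinder(h = 707, r = 25);


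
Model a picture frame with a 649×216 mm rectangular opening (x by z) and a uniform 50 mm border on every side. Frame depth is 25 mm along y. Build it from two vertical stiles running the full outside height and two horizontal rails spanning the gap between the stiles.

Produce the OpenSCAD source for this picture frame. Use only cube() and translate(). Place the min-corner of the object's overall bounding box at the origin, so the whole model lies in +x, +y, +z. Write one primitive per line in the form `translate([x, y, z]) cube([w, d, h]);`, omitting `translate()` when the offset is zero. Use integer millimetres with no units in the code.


cube([50, 25, 316]);
translate([699, 0, 0]) cube([50, 25, 316]);
translate([50, 0, 0]) cube([649, 25, 50]);
translate([50, 0, 266]) cube([649, 25, 50]);


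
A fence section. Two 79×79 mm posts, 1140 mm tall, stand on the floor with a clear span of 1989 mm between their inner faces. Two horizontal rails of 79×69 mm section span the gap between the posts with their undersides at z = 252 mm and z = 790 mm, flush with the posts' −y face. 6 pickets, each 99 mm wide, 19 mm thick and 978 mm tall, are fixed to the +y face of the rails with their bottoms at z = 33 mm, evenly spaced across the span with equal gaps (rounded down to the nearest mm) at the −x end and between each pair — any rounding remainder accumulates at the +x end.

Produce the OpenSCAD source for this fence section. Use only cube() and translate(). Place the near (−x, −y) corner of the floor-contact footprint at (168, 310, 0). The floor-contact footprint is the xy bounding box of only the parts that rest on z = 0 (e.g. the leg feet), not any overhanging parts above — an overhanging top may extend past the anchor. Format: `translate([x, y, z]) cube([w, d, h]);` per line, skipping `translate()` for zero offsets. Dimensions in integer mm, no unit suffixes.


translate([168, 310, 0]) cube([79, 79, 1140]);
translate([2236, 310, 0]) cube([79, 79, 1140]);
translate([247, 310, 252]) cube([1989, 79, 69]);
translate([247, 310, 790]) cube([1989, 79, 69]);
translate([446, 389, 33]) cube([99, 19, 978]);
translate([744, 389, 33]) cube([99, 19, 978]);
translate([1042, 389, 33]) cube([99, 19, 978]);
translate([1340, 389, 33]) cube([99, 19, 978]);
translate([1638, 389, 33]) cube([99, 19, 978]);
translate([1936, 389, 33]) cube([99, 19, 978]);


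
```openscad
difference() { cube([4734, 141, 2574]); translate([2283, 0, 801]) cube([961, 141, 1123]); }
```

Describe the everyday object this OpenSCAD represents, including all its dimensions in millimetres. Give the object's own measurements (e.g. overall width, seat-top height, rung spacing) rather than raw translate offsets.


A wall 4734 mm long (x), 141 mm thick (y), 2574 mm tall, with a rectangular window opening cut through it. The opening is 961 mm wide and 1123 mm tall; its sill is at z = 801 mm and its near (−x) edge is 2283 mm from the wall's −x end. The opening passes through the full wall thickness.


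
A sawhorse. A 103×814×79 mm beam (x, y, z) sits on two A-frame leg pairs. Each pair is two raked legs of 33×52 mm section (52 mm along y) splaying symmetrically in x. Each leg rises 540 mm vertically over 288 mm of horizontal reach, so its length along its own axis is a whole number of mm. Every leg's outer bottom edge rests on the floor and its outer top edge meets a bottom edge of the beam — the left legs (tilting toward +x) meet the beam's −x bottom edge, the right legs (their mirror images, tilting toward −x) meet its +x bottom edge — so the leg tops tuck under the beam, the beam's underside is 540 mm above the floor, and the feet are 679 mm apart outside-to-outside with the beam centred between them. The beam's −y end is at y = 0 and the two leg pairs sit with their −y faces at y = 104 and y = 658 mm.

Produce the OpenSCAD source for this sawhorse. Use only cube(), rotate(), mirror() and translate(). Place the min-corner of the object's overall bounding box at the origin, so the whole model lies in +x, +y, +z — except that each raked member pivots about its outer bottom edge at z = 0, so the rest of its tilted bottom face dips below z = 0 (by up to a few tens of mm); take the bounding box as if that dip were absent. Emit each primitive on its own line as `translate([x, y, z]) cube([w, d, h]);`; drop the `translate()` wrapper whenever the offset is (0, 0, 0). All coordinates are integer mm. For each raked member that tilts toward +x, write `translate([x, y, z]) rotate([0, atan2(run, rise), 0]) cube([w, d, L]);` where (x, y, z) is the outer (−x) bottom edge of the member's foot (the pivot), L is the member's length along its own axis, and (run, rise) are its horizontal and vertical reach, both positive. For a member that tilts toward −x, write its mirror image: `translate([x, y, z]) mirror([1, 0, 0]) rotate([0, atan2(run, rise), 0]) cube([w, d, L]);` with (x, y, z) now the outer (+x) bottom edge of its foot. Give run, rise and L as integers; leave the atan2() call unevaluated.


translate([288, 0, 540]) cube([103, 814, 79]);
translate([0, 104, 0]) rotate([0, atan2(288, 540), 0]) cube([33, 52, 612]);
translate([679, 104, 0]) mirror([1, 0, 0]) rotate([0, atan2(288, 540), 0]) cube([33, 52, 612]);
translate([0, 658, 0]) rotate([0, atan2(288, 540), 0]) cube([33, 52, 612]);
translate([679, 658, 0]) mirror([1, 0, 0]) rotate([0, atan2(288, 540), 0]) cube([33, 52, 612]);


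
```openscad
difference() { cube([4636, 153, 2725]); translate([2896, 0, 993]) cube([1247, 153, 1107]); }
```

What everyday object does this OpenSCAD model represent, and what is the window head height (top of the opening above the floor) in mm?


A wall with a window opening. The window head height is 2100 mm.

A wall with a rectangular opening subtracted — a window. Sill at z = 993, opening 1107 mm tall, so the head is at 993 + 1107 = 2100 mm.


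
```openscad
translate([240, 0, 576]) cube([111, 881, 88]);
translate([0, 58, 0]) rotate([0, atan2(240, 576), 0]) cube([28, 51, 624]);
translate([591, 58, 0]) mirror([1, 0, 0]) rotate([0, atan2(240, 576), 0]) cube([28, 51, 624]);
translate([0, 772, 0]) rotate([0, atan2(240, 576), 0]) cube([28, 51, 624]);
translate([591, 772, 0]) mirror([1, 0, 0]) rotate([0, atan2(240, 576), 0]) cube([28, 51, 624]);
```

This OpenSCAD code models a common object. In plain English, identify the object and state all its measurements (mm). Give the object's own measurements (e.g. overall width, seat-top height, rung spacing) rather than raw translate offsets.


A sawhorse. A 111×881×88 mm beam (x, y, z) sits on two A-frame leg pairs. Each pair is two raked legs of 28×51 mm section (51 mm along y) splaying symmetrically in x. Each leg rises 576 mm vertically over 240 mm of horizontal reach and is 624 mm long along its own axis. Every leg's outer bottom edge rests on the floor and its outer top edge meets a bottom edge of the beam — the left legs (tilting toward +x) meet the beam's −x bottom edge, the right legs (their mirror images, tilting toward −x) meet its +x bottom edge — so the leg tops tuck under the beam, the beam's underside is 576 mm above the floor, and the feet are 591 mm apart outside-to-outside with the beam centred between them. The two leg pairs are set in 58 mm from either end of the beam.


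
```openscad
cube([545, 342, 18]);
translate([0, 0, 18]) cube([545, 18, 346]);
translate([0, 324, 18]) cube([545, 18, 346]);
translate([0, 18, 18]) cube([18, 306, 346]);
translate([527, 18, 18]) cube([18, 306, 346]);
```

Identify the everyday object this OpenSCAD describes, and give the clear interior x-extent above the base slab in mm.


An open box. The internal width is 509 mm.

A 545×342 base slab with four walls standing on it — an open box. The base is 545 mm wide and the walls are 18 mm thick, so the internal width is 545 − 2 × 18 = 509 mm.


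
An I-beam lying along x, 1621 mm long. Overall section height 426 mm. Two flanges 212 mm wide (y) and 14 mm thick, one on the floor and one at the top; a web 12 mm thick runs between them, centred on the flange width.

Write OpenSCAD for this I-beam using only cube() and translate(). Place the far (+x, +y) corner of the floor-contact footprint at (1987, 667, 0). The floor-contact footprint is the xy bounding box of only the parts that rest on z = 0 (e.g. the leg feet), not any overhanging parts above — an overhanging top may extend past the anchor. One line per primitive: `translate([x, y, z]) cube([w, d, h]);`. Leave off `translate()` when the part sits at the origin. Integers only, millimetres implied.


translate([366, 455, 0]) cube([1621, 212, 14]);
translate([366, 555, 14]) cube([1621, 12, 398]);
translate([366, 455, 412]) cube([1621, 212, 14]);


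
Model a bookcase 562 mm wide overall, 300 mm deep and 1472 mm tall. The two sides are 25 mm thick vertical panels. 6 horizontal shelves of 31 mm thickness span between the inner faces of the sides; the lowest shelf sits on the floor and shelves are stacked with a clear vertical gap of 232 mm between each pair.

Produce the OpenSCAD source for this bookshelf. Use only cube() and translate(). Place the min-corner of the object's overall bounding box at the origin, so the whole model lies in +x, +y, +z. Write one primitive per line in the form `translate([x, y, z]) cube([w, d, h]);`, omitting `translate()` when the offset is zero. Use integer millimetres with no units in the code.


cube([25, 300, 1472]);
translate([537, 0, 0]) cube([25, 300, 1472]);
translate([25, 0, 0]) cube([512, 300, 31]);
translate([25, 0, 263]) cube([512, 300, 31]);
translate([25, 0, 526]) cube([512, 300, 31]);
translate([25, 0, 789]) cube([512, 300, 31]);
translate([25, 0, 1052]) cube([512, 300, 31]);
translate([25, 0, 1315]) cube([512, 300, 31]);


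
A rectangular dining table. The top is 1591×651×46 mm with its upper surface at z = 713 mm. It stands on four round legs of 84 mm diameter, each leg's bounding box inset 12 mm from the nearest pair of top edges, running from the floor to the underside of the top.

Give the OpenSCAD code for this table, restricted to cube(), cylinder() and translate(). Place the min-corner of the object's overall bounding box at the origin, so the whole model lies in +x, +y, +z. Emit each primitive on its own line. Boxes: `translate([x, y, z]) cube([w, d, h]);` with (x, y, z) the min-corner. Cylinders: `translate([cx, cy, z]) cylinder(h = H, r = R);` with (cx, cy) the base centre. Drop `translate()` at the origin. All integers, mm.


translate([0, 0, 667]) cube([1591, 651, 46]);
translate([54, 54, 0]) cylinder(h = 667, r = 42);
translate([1537, 54, 0]) cylinder(h = 667, r = 42);
translate([54, 597, 0]) cylinder(h = 667, r = 42);
translate([1537, 597, 0]) cylinder(h = 667, r = 42);


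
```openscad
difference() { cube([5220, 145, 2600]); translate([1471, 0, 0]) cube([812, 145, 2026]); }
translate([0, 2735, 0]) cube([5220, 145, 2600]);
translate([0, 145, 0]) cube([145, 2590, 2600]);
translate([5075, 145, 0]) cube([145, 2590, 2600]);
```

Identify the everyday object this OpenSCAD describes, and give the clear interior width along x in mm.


A single room. The interior width is 4930 mm.

Four walls enclosing a rectangle with a door in the front wall — a room. Outside width 5220 minus two 145 mm walls gives 4930 mm.
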